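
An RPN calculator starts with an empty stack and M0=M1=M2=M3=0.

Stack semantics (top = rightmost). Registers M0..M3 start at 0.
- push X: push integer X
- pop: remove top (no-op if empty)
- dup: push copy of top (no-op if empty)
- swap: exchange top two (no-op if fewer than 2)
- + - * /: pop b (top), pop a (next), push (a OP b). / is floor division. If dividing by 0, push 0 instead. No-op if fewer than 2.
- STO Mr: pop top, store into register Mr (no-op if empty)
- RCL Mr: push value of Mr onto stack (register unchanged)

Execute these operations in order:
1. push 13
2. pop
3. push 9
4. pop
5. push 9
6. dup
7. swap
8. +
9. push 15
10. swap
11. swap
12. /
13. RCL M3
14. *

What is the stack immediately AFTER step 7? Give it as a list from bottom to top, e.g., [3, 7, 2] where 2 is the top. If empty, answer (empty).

After op 1 (push 13): stack=[13] mem=[0,0,0,0]
After op 2 (pop): stack=[empty] mem=[0,0,0,0]
After op 3 (push 9): stack=[9] mem=[0,0,0,0]
After op 4 (pop): stack=[empty] mem=[0,0,0,0]
After op 5 (push 9): stack=[9] mem=[0,0,0,0]
After op 6 (dup): stack=[9,9] mem=[0,0,0,0]
After op 7 (swap): stack=[9,9] mem=[0,0,0,0]

[9, 9]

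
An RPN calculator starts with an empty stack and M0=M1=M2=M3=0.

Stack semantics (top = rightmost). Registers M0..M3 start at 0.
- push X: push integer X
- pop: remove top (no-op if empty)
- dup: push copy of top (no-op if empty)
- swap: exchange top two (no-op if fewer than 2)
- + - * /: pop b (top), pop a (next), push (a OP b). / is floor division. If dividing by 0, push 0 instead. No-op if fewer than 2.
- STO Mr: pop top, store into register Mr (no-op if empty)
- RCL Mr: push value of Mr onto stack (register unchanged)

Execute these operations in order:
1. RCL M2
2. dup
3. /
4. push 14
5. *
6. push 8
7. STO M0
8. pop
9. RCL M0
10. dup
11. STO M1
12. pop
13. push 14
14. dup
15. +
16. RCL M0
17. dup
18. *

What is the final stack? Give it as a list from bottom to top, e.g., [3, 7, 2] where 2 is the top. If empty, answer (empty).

Answer: [28, 64]

Derivation:
After op 1 (RCL M2): stack=[0] mem=[0,0,0,0]
After op 2 (dup): stack=[0,0] mem=[0,0,0,0]
After op 3 (/): stack=[0] mem=[0,0,0,0]
After op 4 (push 14): stack=[0,14] mem=[0,0,0,0]
After op 5 (*): stack=[0] mem=[0,0,0,0]
After op 6 (push 8): stack=[0,8] mem=[0,0,0,0]
After op 7 (STO M0): stack=[0] mem=[8,0,0,0]
After op 8 (pop): stack=[empty] mem=[8,0,0,0]
After op 9 (RCL M0): stack=[8] mem=[8,0,0,0]
After op 10 (dup): stack=[8,8] mem=[8,0,0,0]
After op 11 (STO M1): stack=[8] mem=[8,8,0,0]
After op 12 (pop): stack=[empty] mem=[8,8,0,0]
After op 13 (push 14): stack=[14] mem=[8,8,0,0]
After op 14 (dup): stack=[14,14] mem=[8,8,0,0]
After op 15 (+): stack=[28] mem=[8,8,0,0]
After op 16 (RCL M0): stack=[28,8] mem=[8,8,0,0]
After op 17 (dup): stack=[28,8,8] mem=[8,8,0,0]
After op 18 (*): stack=[28,64] mem=[8,8,0,0]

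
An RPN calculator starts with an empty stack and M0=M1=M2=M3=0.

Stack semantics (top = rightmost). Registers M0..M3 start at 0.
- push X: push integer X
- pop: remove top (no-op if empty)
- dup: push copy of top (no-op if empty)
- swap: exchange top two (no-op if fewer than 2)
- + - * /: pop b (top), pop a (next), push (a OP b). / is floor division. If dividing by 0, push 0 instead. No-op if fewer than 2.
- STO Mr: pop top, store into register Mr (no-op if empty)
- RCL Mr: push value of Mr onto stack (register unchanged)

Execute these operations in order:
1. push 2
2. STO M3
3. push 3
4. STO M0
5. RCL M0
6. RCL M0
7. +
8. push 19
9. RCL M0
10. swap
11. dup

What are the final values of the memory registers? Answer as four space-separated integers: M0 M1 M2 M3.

After op 1 (push 2): stack=[2] mem=[0,0,0,0]
After op 2 (STO M3): stack=[empty] mem=[0,0,0,2]
After op 3 (push 3): stack=[3] mem=[0,0,0,2]
After op 4 (STO M0): stack=[empty] mem=[3,0,0,2]
After op 5 (RCL M0): stack=[3] mem=[3,0,0,2]
After op 6 (RCL M0): stack=[3,3] mem=[3,0,0,2]
After op 7 (+): stack=[6] mem=[3,0,0,2]
After op 8 (push 19): stack=[6,19] mem=[3,0,0,2]
After op 9 (RCL M0): stack=[6,19,3] mem=[3,0,0,2]
After op 10 (swap): stack=[6,3,19] mem=[3,0,0,2]
After op 11 (dup): stack=[6,3,19,19] mem=[3,0,0,2]

Answer: 3 0 0 2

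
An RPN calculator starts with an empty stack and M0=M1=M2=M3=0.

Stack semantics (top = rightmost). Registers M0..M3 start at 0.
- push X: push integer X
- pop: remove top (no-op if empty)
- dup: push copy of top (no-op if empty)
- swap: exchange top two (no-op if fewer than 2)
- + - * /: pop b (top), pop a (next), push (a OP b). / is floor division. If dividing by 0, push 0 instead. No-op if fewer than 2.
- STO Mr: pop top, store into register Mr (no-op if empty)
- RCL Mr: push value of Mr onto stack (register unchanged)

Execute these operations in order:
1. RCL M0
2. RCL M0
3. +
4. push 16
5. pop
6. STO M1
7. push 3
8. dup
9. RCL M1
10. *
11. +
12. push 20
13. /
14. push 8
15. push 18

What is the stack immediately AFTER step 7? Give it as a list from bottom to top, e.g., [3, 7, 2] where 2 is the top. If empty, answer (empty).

After op 1 (RCL M0): stack=[0] mem=[0,0,0,0]
After op 2 (RCL M0): stack=[0,0] mem=[0,0,0,0]
After op 3 (+): stack=[0] mem=[0,0,0,0]
After op 4 (push 16): stack=[0,16] mem=[0,0,0,0]
After op 5 (pop): stack=[0] mem=[0,0,0,0]
After op 6 (STO M1): stack=[empty] mem=[0,0,0,0]
After op 7 (push 3): stack=[3] mem=[0,0,0,0]

[3]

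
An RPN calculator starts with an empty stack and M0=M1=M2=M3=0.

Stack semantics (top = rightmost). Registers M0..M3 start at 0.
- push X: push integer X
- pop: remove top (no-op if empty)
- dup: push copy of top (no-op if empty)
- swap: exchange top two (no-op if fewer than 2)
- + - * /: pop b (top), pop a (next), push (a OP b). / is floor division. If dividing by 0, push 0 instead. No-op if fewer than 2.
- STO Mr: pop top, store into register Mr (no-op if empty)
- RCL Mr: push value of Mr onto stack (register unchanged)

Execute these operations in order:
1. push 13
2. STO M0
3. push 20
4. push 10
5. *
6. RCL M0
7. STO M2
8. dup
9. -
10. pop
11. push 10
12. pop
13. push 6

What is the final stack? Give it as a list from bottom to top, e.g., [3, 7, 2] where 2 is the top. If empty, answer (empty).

Answer: [6]

Derivation:
After op 1 (push 13): stack=[13] mem=[0,0,0,0]
After op 2 (STO M0): stack=[empty] mem=[13,0,0,0]
After op 3 (push 20): stack=[20] mem=[13,0,0,0]
After op 4 (push 10): stack=[20,10] mem=[13,0,0,0]
After op 5 (*): stack=[200] mem=[13,0,0,0]
After op 6 (RCL M0): stack=[200,13] mem=[13,0,0,0]
After op 7 (STO M2): stack=[200] mem=[13,0,13,0]
After op 8 (dup): stack=[200,200] mem=[13,0,13,0]
After op 9 (-): stack=[0] mem=[13,0,13,0]
After op 10 (pop): stack=[empty] mem=[13,0,13,0]
After op 11 (push 10): stack=[10] mem=[13,0,13,0]
After op 12 (pop): stack=[empty] mem=[13,0,13,0]
After op 13 (push 6): stack=[6] mem=[13,0,13,0]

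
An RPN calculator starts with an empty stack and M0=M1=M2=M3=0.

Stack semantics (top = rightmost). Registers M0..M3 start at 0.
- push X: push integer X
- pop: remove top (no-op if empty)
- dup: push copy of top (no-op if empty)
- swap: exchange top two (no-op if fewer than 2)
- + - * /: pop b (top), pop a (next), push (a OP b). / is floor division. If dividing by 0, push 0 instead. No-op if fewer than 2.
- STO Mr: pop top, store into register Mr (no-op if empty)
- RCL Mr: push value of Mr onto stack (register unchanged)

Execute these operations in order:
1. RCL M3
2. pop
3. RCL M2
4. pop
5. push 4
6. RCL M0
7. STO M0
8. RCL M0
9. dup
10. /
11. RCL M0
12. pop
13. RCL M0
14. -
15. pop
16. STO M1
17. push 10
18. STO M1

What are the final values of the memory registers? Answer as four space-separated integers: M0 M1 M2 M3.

After op 1 (RCL M3): stack=[0] mem=[0,0,0,0]
After op 2 (pop): stack=[empty] mem=[0,0,0,0]
After op 3 (RCL M2): stack=[0] mem=[0,0,0,0]
After op 4 (pop): stack=[empty] mem=[0,0,0,0]
After op 5 (push 4): stack=[4] mem=[0,0,0,0]
After op 6 (RCL M0): stack=[4,0] mem=[0,0,0,0]
After op 7 (STO M0): stack=[4] mem=[0,0,0,0]
After op 8 (RCL M0): stack=[4,0] mem=[0,0,0,0]
After op 9 (dup): stack=[4,0,0] mem=[0,0,0,0]
After op 10 (/): stack=[4,0] mem=[0,0,0,0]
After op 11 (RCL M0): stack=[4,0,0] mem=[0,0,0,0]
After op 12 (pop): stack=[4,0] mem=[0,0,0,0]
After op 13 (RCL M0): stack=[4,0,0] mem=[0,0,0,0]
After op 14 (-): stack=[4,0] mem=[0,0,0,0]
After op 15 (pop): stack=[4] mem=[0,0,0,0]
After op 16 (STO M1): stack=[empty] mem=[0,4,0,0]
After op 17 (push 10): stack=[10] mem=[0,4,0,0]
After op 18 (STO M1): stack=[empty] mem=[0,10,0,0]

Answer: 0 10 0 0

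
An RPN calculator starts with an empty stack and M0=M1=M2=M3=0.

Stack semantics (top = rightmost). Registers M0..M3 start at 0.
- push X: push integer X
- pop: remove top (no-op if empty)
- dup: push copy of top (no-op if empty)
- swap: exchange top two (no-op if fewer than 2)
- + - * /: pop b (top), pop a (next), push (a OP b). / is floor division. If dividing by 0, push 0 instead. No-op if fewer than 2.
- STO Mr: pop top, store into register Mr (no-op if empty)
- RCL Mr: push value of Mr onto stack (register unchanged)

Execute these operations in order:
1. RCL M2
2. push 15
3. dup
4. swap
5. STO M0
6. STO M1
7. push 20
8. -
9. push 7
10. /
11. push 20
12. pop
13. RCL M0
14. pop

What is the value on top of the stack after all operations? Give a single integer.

After op 1 (RCL M2): stack=[0] mem=[0,0,0,0]
After op 2 (push 15): stack=[0,15] mem=[0,0,0,0]
After op 3 (dup): stack=[0,15,15] mem=[0,0,0,0]
After op 4 (swap): stack=[0,15,15] mem=[0,0,0,0]
After op 5 (STO M0): stack=[0,15] mem=[15,0,0,0]
After op 6 (STO M1): stack=[0] mem=[15,15,0,0]
After op 7 (push 20): stack=[0,20] mem=[15,15,0,0]
After op 8 (-): stack=[-20] mem=[15,15,0,0]
After op 9 (push 7): stack=[-20,7] mem=[15,15,0,0]
After op 10 (/): stack=[-3] mem=[15,15,0,0]
After op 11 (push 20): stack=[-3,20] mem=[15,15,0,0]
After op 12 (pop): stack=[-3] mem=[15,15,0,0]
After op 13 (RCL M0): stack=[-3,15] mem=[15,15,0,0]
After op 14 (pop): stack=[-3] mem=[15,15,0,0]

Answer: -3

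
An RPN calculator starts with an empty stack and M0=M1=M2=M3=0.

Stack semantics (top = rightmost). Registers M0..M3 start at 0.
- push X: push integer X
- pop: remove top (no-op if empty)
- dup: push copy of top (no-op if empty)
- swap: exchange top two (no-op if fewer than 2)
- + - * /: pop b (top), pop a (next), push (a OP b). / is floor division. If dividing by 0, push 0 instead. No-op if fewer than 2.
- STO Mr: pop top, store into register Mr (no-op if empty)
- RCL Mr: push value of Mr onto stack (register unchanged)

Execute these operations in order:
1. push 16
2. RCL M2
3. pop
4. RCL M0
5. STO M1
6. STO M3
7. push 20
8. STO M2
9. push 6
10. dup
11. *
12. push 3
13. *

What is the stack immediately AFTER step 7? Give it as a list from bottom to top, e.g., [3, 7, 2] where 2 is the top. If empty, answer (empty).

After op 1 (push 16): stack=[16] mem=[0,0,0,0]
After op 2 (RCL M2): stack=[16,0] mem=[0,0,0,0]
After op 3 (pop): stack=[16] mem=[0,0,0,0]
After op 4 (RCL M0): stack=[16,0] mem=[0,0,0,0]
After op 5 (STO M1): stack=[16] mem=[0,0,0,0]
After op 6 (STO M3): stack=[empty] mem=[0,0,0,16]
After op 7 (push 20): stack=[20] mem=[0,0,0,16]

[20]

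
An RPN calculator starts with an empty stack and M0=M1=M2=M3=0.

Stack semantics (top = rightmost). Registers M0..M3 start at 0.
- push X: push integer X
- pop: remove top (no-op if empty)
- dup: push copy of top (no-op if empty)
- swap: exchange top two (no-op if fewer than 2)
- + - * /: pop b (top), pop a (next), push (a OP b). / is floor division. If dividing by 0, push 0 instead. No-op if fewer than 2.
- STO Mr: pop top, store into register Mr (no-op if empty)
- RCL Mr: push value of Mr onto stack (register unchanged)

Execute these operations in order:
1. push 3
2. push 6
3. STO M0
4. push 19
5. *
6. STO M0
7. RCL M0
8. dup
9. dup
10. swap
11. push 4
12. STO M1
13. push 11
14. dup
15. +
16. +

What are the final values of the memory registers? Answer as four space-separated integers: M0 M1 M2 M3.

Answer: 57 4 0 0

Derivation:
After op 1 (push 3): stack=[3] mem=[0,0,0,0]
After op 2 (push 6): stack=[3,6] mem=[0,0,0,0]
After op 3 (STO M0): stack=[3] mem=[6,0,0,0]
After op 4 (push 19): stack=[3,19] mem=[6,0,0,0]
After op 5 (*): stack=[57] mem=[6,0,0,0]
After op 6 (STO M0): stack=[empty] mem=[57,0,0,0]
After op 7 (RCL M0): stack=[57] mem=[57,0,0,0]
After op 8 (dup): stack=[57,57] mem=[57,0,0,0]
After op 9 (dup): stack=[57,57,57] mem=[57,0,0,0]
After op 10 (swap): stack=[57,57,57] mem=[57,0,0,0]
After op 11 (push 4): stack=[57,57,57,4] mem=[57,0,0,0]
After op 12 (STO M1): stack=[57,57,57] mem=[57,4,0,0]
After op 13 (push 11): stack=[57,57,57,11] mem=[57,4,0,0]
After op 14 (dup): stack=[57,57,57,11,11] mem=[57,4,0,0]
After op 15 (+): stack=[57,57,57,22] mem=[57,4,0,0]
After op 16 (+): stack=[57,57,79] mem=[57,4,0,0]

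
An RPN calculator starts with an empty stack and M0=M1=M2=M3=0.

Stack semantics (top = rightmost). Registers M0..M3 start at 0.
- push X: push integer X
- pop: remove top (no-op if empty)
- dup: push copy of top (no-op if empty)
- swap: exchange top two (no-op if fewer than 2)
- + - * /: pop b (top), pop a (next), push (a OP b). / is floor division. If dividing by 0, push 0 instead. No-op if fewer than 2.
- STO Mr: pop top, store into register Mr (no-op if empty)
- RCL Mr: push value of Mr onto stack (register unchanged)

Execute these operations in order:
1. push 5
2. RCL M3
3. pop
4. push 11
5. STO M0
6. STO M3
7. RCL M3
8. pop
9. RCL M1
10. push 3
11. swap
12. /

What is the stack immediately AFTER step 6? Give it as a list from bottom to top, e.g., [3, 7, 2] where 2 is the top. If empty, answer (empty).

After op 1 (push 5): stack=[5] mem=[0,0,0,0]
After op 2 (RCL M3): stack=[5,0] mem=[0,0,0,0]
After op 3 (pop): stack=[5] mem=[0,0,0,0]
After op 4 (push 11): stack=[5,11] mem=[0,0,0,0]
After op 5 (STO M0): stack=[5] mem=[11,0,0,0]
After op 6 (STO M3): stack=[empty] mem=[11,0,0,5]

(empty)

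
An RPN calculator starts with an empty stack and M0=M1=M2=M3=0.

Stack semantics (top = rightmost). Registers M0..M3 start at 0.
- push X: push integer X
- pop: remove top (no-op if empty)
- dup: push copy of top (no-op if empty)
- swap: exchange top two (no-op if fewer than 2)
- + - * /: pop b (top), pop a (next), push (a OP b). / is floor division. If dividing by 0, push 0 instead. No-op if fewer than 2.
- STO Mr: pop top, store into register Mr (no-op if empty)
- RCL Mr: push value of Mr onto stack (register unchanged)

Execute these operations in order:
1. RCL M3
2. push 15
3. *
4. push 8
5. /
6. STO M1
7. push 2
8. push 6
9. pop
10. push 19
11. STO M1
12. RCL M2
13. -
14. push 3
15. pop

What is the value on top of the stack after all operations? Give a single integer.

After op 1 (RCL M3): stack=[0] mem=[0,0,0,0]
After op 2 (push 15): stack=[0,15] mem=[0,0,0,0]
After op 3 (*): stack=[0] mem=[0,0,0,0]
After op 4 (push 8): stack=[0,8] mem=[0,0,0,0]
After op 5 (/): stack=[0] mem=[0,0,0,0]
After op 6 (STO M1): stack=[empty] mem=[0,0,0,0]
After op 7 (push 2): stack=[2] mem=[0,0,0,0]
After op 8 (push 6): stack=[2,6] mem=[0,0,0,0]
After op 9 (pop): stack=[2] mem=[0,0,0,0]
After op 10 (push 19): stack=[2,19] mem=[0,0,0,0]
After op 11 (STO M1): stack=[2] mem=[0,19,0,0]
After op 12 (RCL M2): stack=[2,0] mem=[0,19,0,0]
After op 13 (-): stack=[2] mem=[0,19,0,0]
After op 14 (push 3): stack=[2,3] mem=[0,19,0,0]
After op 15 (pop): stack=[2] mem=[0,19,0,0]

Answer: 2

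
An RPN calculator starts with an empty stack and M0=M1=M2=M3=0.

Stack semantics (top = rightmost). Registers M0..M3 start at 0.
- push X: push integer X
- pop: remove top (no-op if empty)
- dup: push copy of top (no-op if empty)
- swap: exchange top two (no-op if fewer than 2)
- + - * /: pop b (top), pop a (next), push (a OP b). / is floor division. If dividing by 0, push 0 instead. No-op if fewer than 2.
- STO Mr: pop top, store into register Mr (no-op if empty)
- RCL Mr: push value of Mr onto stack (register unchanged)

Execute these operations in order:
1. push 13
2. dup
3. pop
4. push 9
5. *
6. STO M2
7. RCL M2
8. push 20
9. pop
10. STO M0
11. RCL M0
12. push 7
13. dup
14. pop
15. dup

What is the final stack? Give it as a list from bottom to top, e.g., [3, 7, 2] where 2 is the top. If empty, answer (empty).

Answer: [117, 7, 7]

Derivation:
After op 1 (push 13): stack=[13] mem=[0,0,0,0]
After op 2 (dup): stack=[13,13] mem=[0,0,0,0]
After op 3 (pop): stack=[13] mem=[0,0,0,0]
After op 4 (push 9): stack=[13,9] mem=[0,0,0,0]
After op 5 (*): stack=[117] mem=[0,0,0,0]
After op 6 (STO M2): stack=[empty] mem=[0,0,117,0]
After op 7 (RCL M2): stack=[117] mem=[0,0,117,0]
After op 8 (push 20): stack=[117,20] mem=[0,0,117,0]
After op 9 (pop): stack=[117] mem=[0,0,117,0]
After op 10 (STO M0): stack=[empty] mem=[117,0,117,0]
After op 11 (RCL M0): stack=[117] mem=[117,0,117,0]
After op 12 (push 7): stack=[117,7] mem=[117,0,117,0]
After op 13 (dup): stack=[117,7,7] mem=[117,0,117,0]
After op 14 (pop): stack=[117,7] mem=[117,0,117,0]
After op 15 (dup): stack=[117,7,7] mem=[117,0,117,0]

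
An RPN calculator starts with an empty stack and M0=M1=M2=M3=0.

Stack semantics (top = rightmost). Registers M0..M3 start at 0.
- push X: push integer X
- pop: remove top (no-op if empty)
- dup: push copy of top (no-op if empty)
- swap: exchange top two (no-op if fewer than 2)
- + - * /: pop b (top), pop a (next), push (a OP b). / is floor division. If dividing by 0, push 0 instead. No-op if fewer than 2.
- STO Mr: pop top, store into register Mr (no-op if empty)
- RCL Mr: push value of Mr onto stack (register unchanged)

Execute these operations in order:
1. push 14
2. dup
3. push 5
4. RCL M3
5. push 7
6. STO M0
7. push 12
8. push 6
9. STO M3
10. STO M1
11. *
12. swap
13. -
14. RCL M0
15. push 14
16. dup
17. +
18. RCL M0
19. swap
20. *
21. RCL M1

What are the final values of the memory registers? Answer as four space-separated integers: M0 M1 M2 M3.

Answer: 7 12 0 6

Derivation:
After op 1 (push 14): stack=[14] mem=[0,0,0,0]
After op 2 (dup): stack=[14,14] mem=[0,0,0,0]
After op 3 (push 5): stack=[14,14,5] mem=[0,0,0,0]
After op 4 (RCL M3): stack=[14,14,5,0] mem=[0,0,0,0]
After op 5 (push 7): stack=[14,14,5,0,7] mem=[0,0,0,0]
After op 6 (STO M0): stack=[14,14,5,0] mem=[7,0,0,0]
After op 7 (push 12): stack=[14,14,5,0,12] mem=[7,0,0,0]
After op 8 (push 6): stack=[14,14,5,0,12,6] mem=[7,0,0,0]
After op 9 (STO M3): stack=[14,14,5,0,12] mem=[7,0,0,6]
After op 10 (STO M1): stack=[14,14,5,0] mem=[7,12,0,6]
After op 11 (*): stack=[14,14,0] mem=[7,12,0,6]
After op 12 (swap): stack=[14,0,14] mem=[7,12,0,6]
After op 13 (-): stack=[14,-14] mem=[7,12,0,6]
After op 14 (RCL M0): stack=[14,-14,7] mem=[7,12,0,6]
After op 15 (push 14): stack=[14,-14,7,14] mem=[7,12,0,6]
After op 16 (dup): stack=[14,-14,7,14,14] mem=[7,12,0,6]
After op 17 (+): stack=[14,-14,7,28] mem=[7,12,0,6]
After op 18 (RCL M0): stack=[14,-14,7,28,7] mem=[7,12,0,6]
After op 19 (swap): stack=[14,-14,7,7,28] mem=[7,12,0,6]
After op 20 (*): stack=[14,-14,7,196] mem=[7,12,0,6]
After op 21 (RCL M1): stack=[14,-14,7,196,12] mem=[7,12,0,6]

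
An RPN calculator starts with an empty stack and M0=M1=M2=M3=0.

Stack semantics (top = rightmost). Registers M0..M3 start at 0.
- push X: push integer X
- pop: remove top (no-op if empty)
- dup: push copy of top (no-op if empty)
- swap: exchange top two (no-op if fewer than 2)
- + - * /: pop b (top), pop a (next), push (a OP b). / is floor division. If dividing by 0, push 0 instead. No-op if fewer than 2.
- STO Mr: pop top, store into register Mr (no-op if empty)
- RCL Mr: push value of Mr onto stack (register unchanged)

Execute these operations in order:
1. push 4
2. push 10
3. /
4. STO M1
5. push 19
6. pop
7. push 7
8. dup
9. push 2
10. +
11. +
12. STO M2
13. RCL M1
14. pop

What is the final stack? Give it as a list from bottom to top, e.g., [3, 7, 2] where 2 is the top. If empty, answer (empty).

After op 1 (push 4): stack=[4] mem=[0,0,0,0]
After op 2 (push 10): stack=[4,10] mem=[0,0,0,0]
After op 3 (/): stack=[0] mem=[0,0,0,0]
After op 4 (STO M1): stack=[empty] mem=[0,0,0,0]
After op 5 (push 19): stack=[19] mem=[0,0,0,0]
After op 6 (pop): stack=[empty] mem=[0,0,0,0]
After op 7 (push 7): stack=[7] mem=[0,0,0,0]
After op 8 (dup): stack=[7,7] mem=[0,0,0,0]
After op 9 (push 2): stack=[7,7,2] mem=[0,0,0,0]
After op 10 (+): stack=[7,9] mem=[0,0,0,0]
After op 11 (+): stack=[16] mem=[0,0,0,0]
After op 12 (STO M2): stack=[empty] mem=[0,0,16,0]
After op 13 (RCL M1): stack=[0] mem=[0,0,16,0]
After op 14 (pop): stack=[empty] mem=[0,0,16,0]

Answer: (empty)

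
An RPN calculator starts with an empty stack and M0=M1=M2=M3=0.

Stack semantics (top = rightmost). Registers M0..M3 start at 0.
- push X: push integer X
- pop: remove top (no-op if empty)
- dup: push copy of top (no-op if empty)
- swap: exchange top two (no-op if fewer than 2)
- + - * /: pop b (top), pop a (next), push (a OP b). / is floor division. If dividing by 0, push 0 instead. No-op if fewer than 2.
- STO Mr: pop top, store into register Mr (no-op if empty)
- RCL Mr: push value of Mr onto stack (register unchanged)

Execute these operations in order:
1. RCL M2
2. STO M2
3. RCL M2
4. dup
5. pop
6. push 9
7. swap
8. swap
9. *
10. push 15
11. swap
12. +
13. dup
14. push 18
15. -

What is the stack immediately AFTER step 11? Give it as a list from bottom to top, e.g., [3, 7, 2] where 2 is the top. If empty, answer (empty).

After op 1 (RCL M2): stack=[0] mem=[0,0,0,0]
After op 2 (STO M2): stack=[empty] mem=[0,0,0,0]
After op 3 (RCL M2): stack=[0] mem=[0,0,0,0]
After op 4 (dup): stack=[0,0] mem=[0,0,0,0]
After op 5 (pop): stack=[0] mem=[0,0,0,0]
After op 6 (push 9): stack=[0,9] mem=[0,0,0,0]
After op 7 (swap): stack=[9,0] mem=[0,0,0,0]
After op 8 (swap): stack=[0,9] mem=[0,0,0,0]
After op 9 (*): stack=[0] mem=[0,0,0,0]
After op 10 (push 15): stack=[0,15] mem=[0,0,0,0]
After op 11 (swap): stack=[15,0] mem=[0,0,0,0]

[15, 0]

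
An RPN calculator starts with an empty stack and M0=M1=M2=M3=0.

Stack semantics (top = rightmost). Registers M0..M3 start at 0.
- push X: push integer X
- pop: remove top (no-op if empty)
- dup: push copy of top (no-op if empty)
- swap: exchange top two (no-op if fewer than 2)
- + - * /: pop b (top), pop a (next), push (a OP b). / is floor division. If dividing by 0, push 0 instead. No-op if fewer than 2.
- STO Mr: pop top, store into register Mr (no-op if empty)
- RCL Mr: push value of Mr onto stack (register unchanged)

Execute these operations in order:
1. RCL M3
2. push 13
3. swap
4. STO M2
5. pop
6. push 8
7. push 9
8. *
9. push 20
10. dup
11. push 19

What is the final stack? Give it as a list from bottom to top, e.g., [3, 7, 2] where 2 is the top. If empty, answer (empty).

Answer: [72, 20, 20, 19]

Derivation:
After op 1 (RCL M3): stack=[0] mem=[0,0,0,0]
After op 2 (push 13): stack=[0,13] mem=[0,0,0,0]
After op 3 (swap): stack=[13,0] mem=[0,0,0,0]
After op 4 (STO M2): stack=[13] mem=[0,0,0,0]
After op 5 (pop): stack=[empty] mem=[0,0,0,0]
After op 6 (push 8): stack=[8] mem=[0,0,0,0]
After op 7 (push 9): stack=[8,9] mem=[0,0,0,0]
After op 8 (*): stack=[72] mem=[0,0,0,0]
After op 9 (push 20): stack=[72,20] mem=[0,0,0,0]
After op 10 (dup): stack=[72,20,20] mem=[0,0,0,0]
After op 11 (push 19): stack=[72,20,20,19] mem=[0,0,0,0]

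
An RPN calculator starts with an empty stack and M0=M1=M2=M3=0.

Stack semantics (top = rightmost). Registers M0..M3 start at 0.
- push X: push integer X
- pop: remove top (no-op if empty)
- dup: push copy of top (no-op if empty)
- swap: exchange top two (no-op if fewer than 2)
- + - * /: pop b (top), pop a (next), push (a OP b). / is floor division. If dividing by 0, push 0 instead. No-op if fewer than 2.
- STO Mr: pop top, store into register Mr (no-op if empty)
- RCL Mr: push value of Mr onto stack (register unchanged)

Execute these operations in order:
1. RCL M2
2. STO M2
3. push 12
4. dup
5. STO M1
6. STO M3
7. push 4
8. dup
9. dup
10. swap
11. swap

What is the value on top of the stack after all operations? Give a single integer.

After op 1 (RCL M2): stack=[0] mem=[0,0,0,0]
After op 2 (STO M2): stack=[empty] mem=[0,0,0,0]
After op 3 (push 12): stack=[12] mem=[0,0,0,0]
After op 4 (dup): stack=[12,12] mem=[0,0,0,0]
After op 5 (STO M1): stack=[12] mem=[0,12,0,0]
After op 6 (STO M3): stack=[empty] mem=[0,12,0,12]
After op 7 (push 4): stack=[4] mem=[0,12,0,12]
After op 8 (dup): stack=[4,4] mem=[0,12,0,12]
After op 9 (dup): stack=[4,4,4] mem=[0,12,0,12]
After op 10 (swap): stack=[4,4,4] mem=[0,12,0,12]
After op 11 (swap): stack=[4,4,4] mem=[0,12,0,12]

Answer: 4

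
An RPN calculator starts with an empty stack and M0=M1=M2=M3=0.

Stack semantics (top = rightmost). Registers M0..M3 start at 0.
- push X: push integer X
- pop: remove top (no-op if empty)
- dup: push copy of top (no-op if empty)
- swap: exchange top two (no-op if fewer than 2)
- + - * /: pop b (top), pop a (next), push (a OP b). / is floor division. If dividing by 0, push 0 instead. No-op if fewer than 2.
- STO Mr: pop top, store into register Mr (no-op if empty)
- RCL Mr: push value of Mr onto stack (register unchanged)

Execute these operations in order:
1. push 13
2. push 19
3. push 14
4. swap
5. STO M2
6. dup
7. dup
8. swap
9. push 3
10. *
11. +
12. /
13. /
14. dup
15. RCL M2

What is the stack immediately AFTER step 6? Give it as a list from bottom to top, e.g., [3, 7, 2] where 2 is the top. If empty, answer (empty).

After op 1 (push 13): stack=[13] mem=[0,0,0,0]
After op 2 (push 19): stack=[13,19] mem=[0,0,0,0]
After op 3 (push 14): stack=[13,19,14] mem=[0,0,0,0]
After op 4 (swap): stack=[13,14,19] mem=[0,0,0,0]
After op 5 (STO M2): stack=[13,14] mem=[0,0,19,0]
After op 6 (dup): stack=[13,14,14] mem=[0,0,19,0]

[13, 14, 14]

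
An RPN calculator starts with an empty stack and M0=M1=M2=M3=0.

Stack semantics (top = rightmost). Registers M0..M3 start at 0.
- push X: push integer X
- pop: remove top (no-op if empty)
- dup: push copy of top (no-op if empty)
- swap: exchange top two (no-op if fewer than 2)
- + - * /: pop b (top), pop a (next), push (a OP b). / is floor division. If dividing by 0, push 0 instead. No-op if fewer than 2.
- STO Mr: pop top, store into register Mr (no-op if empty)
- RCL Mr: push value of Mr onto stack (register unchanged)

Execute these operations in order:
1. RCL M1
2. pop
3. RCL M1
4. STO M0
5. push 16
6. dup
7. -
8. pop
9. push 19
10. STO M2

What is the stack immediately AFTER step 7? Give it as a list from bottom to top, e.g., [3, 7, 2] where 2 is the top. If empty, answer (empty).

After op 1 (RCL M1): stack=[0] mem=[0,0,0,0]
After op 2 (pop): stack=[empty] mem=[0,0,0,0]
After op 3 (RCL M1): stack=[0] mem=[0,0,0,0]
After op 4 (STO M0): stack=[empty] mem=[0,0,0,0]
After op 5 (push 16): stack=[16] mem=[0,0,0,0]
After op 6 (dup): stack=[16,16] mem=[0,0,0,0]
After op 7 (-): stack=[0] mem=[0,0,0,0]

[0]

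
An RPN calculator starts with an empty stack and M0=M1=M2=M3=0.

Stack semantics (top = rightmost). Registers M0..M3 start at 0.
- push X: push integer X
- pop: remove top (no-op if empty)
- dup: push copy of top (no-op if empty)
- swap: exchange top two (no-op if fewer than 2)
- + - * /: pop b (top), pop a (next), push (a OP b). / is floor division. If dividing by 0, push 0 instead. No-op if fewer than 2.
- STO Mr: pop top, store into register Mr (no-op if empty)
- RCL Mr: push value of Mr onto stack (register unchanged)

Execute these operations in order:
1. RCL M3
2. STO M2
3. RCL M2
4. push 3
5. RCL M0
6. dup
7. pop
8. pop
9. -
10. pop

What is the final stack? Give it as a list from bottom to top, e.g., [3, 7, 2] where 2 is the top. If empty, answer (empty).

Answer: (empty)

Derivation:
After op 1 (RCL M3): stack=[0] mem=[0,0,0,0]
After op 2 (STO M2): stack=[empty] mem=[0,0,0,0]
After op 3 (RCL M2): stack=[0] mem=[0,0,0,0]
After op 4 (push 3): stack=[0,3] mem=[0,0,0,0]
After op 5 (RCL M0): stack=[0,3,0] mem=[0,0,0,0]
After op 6 (dup): stack=[0,3,0,0] mem=[0,0,0,0]
After op 7 (pop): stack=[0,3,0] mem=[0,0,0,0]
After op 8 (pop): stack=[0,3] mem=[0,0,0,0]
After op 9 (-): stack=[-3] mem=[0,0,0,0]
After op 10 (pop): stack=[empty] mem=[0,0,0,0]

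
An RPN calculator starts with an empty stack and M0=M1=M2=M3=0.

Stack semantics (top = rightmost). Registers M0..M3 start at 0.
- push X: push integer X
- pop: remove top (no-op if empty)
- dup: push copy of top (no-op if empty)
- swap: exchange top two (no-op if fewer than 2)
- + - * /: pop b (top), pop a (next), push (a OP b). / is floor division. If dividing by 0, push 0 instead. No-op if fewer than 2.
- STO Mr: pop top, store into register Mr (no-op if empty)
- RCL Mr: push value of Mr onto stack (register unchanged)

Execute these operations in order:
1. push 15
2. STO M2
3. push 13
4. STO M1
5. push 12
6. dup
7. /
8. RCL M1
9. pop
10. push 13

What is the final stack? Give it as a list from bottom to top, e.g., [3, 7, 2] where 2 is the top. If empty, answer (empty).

After op 1 (push 15): stack=[15] mem=[0,0,0,0]
After op 2 (STO M2): stack=[empty] mem=[0,0,15,0]
After op 3 (push 13): stack=[13] mem=[0,0,15,0]
After op 4 (STO M1): stack=[empty] mem=[0,13,15,0]
After op 5 (push 12): stack=[12] mem=[0,13,15,0]
After op 6 (dup): stack=[12,12] mem=[0,13,15,0]
After op 7 (/): stack=[1] mem=[0,13,15,0]
After op 8 (RCL M1): stack=[1,13] mem=[0,13,15,0]
After op 9 (pop): stack=[1] mem=[0,13,15,0]
After op 10 (push 13): stack=[1,13] mem=[0,13,15,0]

Answer: [1, 13]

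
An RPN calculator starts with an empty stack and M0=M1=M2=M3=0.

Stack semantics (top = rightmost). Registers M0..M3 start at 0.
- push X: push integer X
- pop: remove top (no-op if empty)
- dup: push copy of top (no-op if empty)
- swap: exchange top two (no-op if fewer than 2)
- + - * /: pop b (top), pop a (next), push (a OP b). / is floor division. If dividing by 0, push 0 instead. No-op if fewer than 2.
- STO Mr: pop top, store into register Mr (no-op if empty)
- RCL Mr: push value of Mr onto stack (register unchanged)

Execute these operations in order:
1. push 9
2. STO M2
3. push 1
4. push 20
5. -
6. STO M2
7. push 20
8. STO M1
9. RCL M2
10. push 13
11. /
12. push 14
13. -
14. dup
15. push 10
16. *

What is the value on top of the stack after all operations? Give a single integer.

After op 1 (push 9): stack=[9] mem=[0,0,0,0]
After op 2 (STO M2): stack=[empty] mem=[0,0,9,0]
After op 3 (push 1): stack=[1] mem=[0,0,9,0]
After op 4 (push 20): stack=[1,20] mem=[0,0,9,0]
After op 5 (-): stack=[-19] mem=[0,0,9,0]
After op 6 (STO M2): stack=[empty] mem=[0,0,-19,0]
After op 7 (push 20): stack=[20] mem=[0,0,-19,0]
After op 8 (STO M1): stack=[empty] mem=[0,20,-19,0]
After op 9 (RCL M2): stack=[-19] mem=[0,20,-19,0]
After op 10 (push 13): stack=[-19,13] mem=[0,20,-19,0]
After op 11 (/): stack=[-2] mem=[0,20,-19,0]
After op 12 (push 14): stack=[-2,14] mem=[0,20,-19,0]
After op 13 (-): stack=[-16] mem=[0,20,-19,0]
After op 14 (dup): stack=[-16,-16] mem=[0,20,-19,0]
After op 15 (push 10): stack=[-16,-16,10] mem=[0,20,-19,0]
After op 16 (*): stack=[-16,-160] mem=[0,20,-19,0]

Answer: -160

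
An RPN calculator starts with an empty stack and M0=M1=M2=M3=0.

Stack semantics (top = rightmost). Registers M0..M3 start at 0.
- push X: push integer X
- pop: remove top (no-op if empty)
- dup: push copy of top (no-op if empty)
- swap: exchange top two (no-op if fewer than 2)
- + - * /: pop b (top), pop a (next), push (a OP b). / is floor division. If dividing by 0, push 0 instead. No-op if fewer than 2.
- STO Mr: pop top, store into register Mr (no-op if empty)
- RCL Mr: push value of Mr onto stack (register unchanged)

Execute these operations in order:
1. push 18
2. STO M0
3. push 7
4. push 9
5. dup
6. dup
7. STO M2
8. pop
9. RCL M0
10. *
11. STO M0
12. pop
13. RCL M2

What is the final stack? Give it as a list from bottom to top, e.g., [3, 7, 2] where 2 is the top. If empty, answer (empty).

After op 1 (push 18): stack=[18] mem=[0,0,0,0]
After op 2 (STO M0): stack=[empty] mem=[18,0,0,0]
After op 3 (push 7): stack=[7] mem=[18,0,0,0]
After op 4 (push 9): stack=[7,9] mem=[18,0,0,0]
After op 5 (dup): stack=[7,9,9] mem=[18,0,0,0]
After op 6 (dup): stack=[7,9,9,9] mem=[18,0,0,0]
After op 7 (STO M2): stack=[7,9,9] mem=[18,0,9,0]
After op 8 (pop): stack=[7,9] mem=[18,0,9,0]
After op 9 (RCL M0): stack=[7,9,18] mem=[18,0,9,0]
After op 10 (*): stack=[7,162] mem=[18,0,9,0]
After op 11 (STO M0): stack=[7] mem=[162,0,9,0]
After op 12 (pop): stack=[empty] mem=[162,0,9,0]
After op 13 (RCL M2): stack=[9] mem=[162,0,9,0]

Answer: [9]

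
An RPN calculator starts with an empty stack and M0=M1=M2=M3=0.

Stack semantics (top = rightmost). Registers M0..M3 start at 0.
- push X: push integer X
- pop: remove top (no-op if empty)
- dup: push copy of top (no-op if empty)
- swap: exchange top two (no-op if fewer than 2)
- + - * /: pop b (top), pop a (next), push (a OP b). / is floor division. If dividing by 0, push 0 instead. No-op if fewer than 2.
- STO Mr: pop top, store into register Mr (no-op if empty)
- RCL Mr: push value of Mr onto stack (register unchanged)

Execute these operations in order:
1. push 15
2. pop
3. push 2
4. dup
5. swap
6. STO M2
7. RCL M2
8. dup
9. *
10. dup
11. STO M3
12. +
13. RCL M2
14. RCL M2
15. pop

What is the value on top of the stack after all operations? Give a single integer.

After op 1 (push 15): stack=[15] mem=[0,0,0,0]
After op 2 (pop): stack=[empty] mem=[0,0,0,0]
After op 3 (push 2): stack=[2] mem=[0,0,0,0]
After op 4 (dup): stack=[2,2] mem=[0,0,0,0]
After op 5 (swap): stack=[2,2] mem=[0,0,0,0]
After op 6 (STO M2): stack=[2] mem=[0,0,2,0]
After op 7 (RCL M2): stack=[2,2] mem=[0,0,2,0]
After op 8 (dup): stack=[2,2,2] mem=[0,0,2,0]
After op 9 (*): stack=[2,4] mem=[0,0,2,0]
After op 10 (dup): stack=[2,4,4] mem=[0,0,2,0]
After op 11 (STO M3): stack=[2,4] mem=[0,0,2,4]
After op 12 (+): stack=[6] mem=[0,0,2,4]
After op 13 (RCL M2): stack=[6,2] mem=[0,0,2,4]
After op 14 (RCL M2): stack=[6,2,2] mem=[0,0,2,4]
After op 15 (pop): stack=[6,2] mem=[0,0,2,4]

Answer: 2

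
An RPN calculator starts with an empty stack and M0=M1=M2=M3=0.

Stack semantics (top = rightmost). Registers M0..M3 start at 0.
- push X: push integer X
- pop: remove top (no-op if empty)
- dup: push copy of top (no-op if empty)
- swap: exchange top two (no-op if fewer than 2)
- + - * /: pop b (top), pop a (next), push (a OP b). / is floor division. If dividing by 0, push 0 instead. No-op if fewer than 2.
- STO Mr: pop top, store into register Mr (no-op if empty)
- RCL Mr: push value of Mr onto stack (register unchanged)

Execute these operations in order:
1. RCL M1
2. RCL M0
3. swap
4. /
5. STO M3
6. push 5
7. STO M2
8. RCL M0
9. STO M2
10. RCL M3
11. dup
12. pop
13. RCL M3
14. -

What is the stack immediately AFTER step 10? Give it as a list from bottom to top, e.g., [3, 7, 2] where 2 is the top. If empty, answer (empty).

After op 1 (RCL M1): stack=[0] mem=[0,0,0,0]
After op 2 (RCL M0): stack=[0,0] mem=[0,0,0,0]
After op 3 (swap): stack=[0,0] mem=[0,0,0,0]
After op 4 (/): stack=[0] mem=[0,0,0,0]
After op 5 (STO M3): stack=[empty] mem=[0,0,0,0]
After op 6 (push 5): stack=[5] mem=[0,0,0,0]
After op 7 (STO M2): stack=[empty] mem=[0,0,5,0]
After op 8 (RCL M0): stack=[0] mem=[0,0,5,0]
After op 9 (STO M2): stack=[empty] mem=[0,0,0,0]
After op 10 (RCL M3): stack=[0] mem=[0,0,0,0]

[0]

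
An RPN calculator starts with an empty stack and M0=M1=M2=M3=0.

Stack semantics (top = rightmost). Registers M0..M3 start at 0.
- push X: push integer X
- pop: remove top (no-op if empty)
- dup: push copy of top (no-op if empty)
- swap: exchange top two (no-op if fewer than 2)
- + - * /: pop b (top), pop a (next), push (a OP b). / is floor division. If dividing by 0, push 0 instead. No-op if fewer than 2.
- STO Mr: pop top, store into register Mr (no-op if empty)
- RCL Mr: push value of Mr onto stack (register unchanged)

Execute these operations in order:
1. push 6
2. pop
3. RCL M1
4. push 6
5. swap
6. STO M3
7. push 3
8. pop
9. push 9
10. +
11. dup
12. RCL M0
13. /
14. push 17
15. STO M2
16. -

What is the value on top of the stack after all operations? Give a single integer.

After op 1 (push 6): stack=[6] mem=[0,0,0,0]
After op 2 (pop): stack=[empty] mem=[0,0,0,0]
After op 3 (RCL M1): stack=[0] mem=[0,0,0,0]
After op 4 (push 6): stack=[0,6] mem=[0,0,0,0]
After op 5 (swap): stack=[6,0] mem=[0,0,0,0]
After op 6 (STO M3): stack=[6] mem=[0,0,0,0]
After op 7 (push 3): stack=[6,3] mem=[0,0,0,0]
After op 8 (pop): stack=[6] mem=[0,0,0,0]
After op 9 (push 9): stack=[6,9] mem=[0,0,0,0]
After op 10 (+): stack=[15] mem=[0,0,0,0]
After op 11 (dup): stack=[15,15] mem=[0,0,0,0]
After op 12 (RCL M0): stack=[15,15,0] mem=[0,0,0,0]
After op 13 (/): stack=[15,0] mem=[0,0,0,0]
After op 14 (push 17): stack=[15,0,17] mem=[0,0,0,0]
After op 15 (STO M2): stack=[15,0] mem=[0,0,17,0]
After op 16 (-): stack=[15] mem=[0,0,17,0]

Answer: 15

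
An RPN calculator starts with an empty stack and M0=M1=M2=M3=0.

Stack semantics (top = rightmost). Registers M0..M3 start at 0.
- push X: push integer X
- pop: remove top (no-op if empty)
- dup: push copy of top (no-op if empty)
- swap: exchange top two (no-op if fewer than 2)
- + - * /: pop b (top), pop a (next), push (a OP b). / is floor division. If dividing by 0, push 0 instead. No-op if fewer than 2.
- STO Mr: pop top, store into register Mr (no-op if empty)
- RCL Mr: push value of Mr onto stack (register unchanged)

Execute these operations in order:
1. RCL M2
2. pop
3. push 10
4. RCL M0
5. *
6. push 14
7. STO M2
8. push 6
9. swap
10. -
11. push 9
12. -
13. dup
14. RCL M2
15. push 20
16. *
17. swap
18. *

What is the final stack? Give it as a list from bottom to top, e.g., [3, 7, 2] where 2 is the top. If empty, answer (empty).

Answer: [-3, -840]

Derivation:
After op 1 (RCL M2): stack=[0] mem=[0,0,0,0]
After op 2 (pop): stack=[empty] mem=[0,0,0,0]
After op 3 (push 10): stack=[10] mem=[0,0,0,0]
After op 4 (RCL M0): stack=[10,0] mem=[0,0,0,0]
After op 5 (*): stack=[0] mem=[0,0,0,0]
After op 6 (push 14): stack=[0,14] mem=[0,0,0,0]
After op 7 (STO M2): stack=[0] mem=[0,0,14,0]
After op 8 (push 6): stack=[0,6] mem=[0,0,14,0]
After op 9 (swap): stack=[6,0] mem=[0,0,14,0]
After op 10 (-): stack=[6] mem=[0,0,14,0]
After op 11 (push 9): stack=[6,9] mem=[0,0,14,0]
After op 12 (-): stack=[-3] mem=[0,0,14,0]
After op 13 (dup): stack=[-3,-3] mem=[0,0,14,0]
After op 14 (RCL M2): stack=[-3,-3,14] mem=[0,0,14,0]
After op 15 (push 20): stack=[-3,-3,14,20] mem=[0,0,14,0]
After op 16 (*): stack=[-3,-3,280] mem=[0,0,14,0]
After op 17 (swap): stack=[-3,280,-3] mem=[0,0,14,0]
After op 18 (*): stack=[-3,-840] mem=[0,0,14,0]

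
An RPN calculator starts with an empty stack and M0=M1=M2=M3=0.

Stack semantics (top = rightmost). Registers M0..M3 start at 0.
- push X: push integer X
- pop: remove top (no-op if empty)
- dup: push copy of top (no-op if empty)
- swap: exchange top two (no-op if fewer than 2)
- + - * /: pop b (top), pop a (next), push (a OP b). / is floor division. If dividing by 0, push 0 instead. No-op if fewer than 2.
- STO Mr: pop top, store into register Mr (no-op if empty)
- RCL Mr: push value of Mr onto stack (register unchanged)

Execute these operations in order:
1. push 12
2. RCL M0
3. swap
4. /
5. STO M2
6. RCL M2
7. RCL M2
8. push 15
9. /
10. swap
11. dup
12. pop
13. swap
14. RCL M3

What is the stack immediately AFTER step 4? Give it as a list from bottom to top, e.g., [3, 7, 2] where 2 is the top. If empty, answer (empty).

After op 1 (push 12): stack=[12] mem=[0,0,0,0]
After op 2 (RCL M0): stack=[12,0] mem=[0,0,0,0]
After op 3 (swap): stack=[0,12] mem=[0,0,0,0]
After op 4 (/): stack=[0] mem=[0,0,0,0]

[0]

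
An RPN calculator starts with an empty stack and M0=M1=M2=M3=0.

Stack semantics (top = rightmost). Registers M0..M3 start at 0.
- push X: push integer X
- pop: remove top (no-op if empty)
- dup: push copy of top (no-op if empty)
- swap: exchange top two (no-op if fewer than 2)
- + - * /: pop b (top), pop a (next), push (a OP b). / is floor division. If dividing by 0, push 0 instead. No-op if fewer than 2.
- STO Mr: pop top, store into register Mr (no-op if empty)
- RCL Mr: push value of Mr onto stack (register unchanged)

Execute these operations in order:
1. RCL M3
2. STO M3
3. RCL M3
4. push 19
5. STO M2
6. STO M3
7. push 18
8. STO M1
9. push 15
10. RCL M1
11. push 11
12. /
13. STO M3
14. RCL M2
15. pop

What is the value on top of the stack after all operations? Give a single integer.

Answer: 15

Derivation:
After op 1 (RCL M3): stack=[0] mem=[0,0,0,0]
After op 2 (STO M3): stack=[empty] mem=[0,0,0,0]
After op 3 (RCL M3): stack=[0] mem=[0,0,0,0]
After op 4 (push 19): stack=[0,19] mem=[0,0,0,0]
After op 5 (STO M2): stack=[0] mem=[0,0,19,0]
After op 6 (STO M3): stack=[empty] mem=[0,0,19,0]
After op 7 (push 18): stack=[18] mem=[0,0,19,0]
After op 8 (STO M1): stack=[empty] mem=[0,18,19,0]
After op 9 (push 15): stack=[15] mem=[0,18,19,0]
After op 10 (RCL M1): stack=[15,18] mem=[0,18,19,0]
After op 11 (push 11): stack=[15,18,11] mem=[0,18,19,0]
After op 12 (/): stack=[15,1] mem=[0,18,19,0]
After op 13 (STO M3): stack=[15] mem=[0,18,19,1]
After op 14 (RCL M2): stack=[15,19] mem=[0,18,19,1]
After op 15 (pop): stack=[15] mem=[0,18,19,1]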